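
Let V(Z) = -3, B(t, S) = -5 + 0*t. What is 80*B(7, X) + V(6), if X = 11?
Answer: -403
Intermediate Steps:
B(t, S) = -5 (B(t, S) = -5 + 0 = -5)
80*B(7, X) + V(6) = 80*(-5) - 3 = -400 - 3 = -403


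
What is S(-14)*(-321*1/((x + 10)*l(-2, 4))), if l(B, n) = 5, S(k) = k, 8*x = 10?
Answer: 5992/75 ≈ 79.893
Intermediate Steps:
x = 5/4 (x = (⅛)*10 = 5/4 ≈ 1.2500)
S(-14)*(-321*1/((x + 10)*l(-2, 4))) = -(-4494)/(5*(5/4 + 10)) = -(-4494)/(5*(45/4)) = -(-4494)/225/4 = -(-4494)*4/225 = -14*(-428/75) = 5992/75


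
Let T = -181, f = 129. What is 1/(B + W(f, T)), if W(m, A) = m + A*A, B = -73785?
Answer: -1/40895 ≈ -2.4453e-5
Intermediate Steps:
W(m, A) = m + A²
1/(B + W(f, T)) = 1/(-73785 + (129 + (-181)²)) = 1/(-73785 + (129 + 32761)) = 1/(-73785 + 32890) = 1/(-40895) = -1/40895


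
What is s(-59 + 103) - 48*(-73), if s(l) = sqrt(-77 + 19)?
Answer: 3504 + I*sqrt(58) ≈ 3504.0 + 7.6158*I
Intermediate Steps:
s(l) = I*sqrt(58) (s(l) = sqrt(-58) = I*sqrt(58))
s(-59 + 103) - 48*(-73) = I*sqrt(58) - 48*(-73) = I*sqrt(58) + 3504 = 3504 + I*sqrt(58)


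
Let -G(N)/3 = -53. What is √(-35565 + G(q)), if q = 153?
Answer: 3*I*√3934 ≈ 188.16*I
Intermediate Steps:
G(N) = 159 (G(N) = -3*(-53) = 159)
√(-35565 + G(q)) = √(-35565 + 159) = √(-35406) = 3*I*√3934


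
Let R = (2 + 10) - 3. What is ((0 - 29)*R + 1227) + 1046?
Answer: 2012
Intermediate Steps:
R = 9 (R = 12 - 3 = 9)
((0 - 29)*R + 1227) + 1046 = ((0 - 29)*9 + 1227) + 1046 = (-29*9 + 1227) + 1046 = (-261 + 1227) + 1046 = 966 + 1046 = 2012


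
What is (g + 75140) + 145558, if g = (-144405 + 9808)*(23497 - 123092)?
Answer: 13405408913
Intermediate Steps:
g = 13405188215 (g = -134597*(-99595) = 13405188215)
(g + 75140) + 145558 = (13405188215 + 75140) + 145558 = 13405263355 + 145558 = 13405408913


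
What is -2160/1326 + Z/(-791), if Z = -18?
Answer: -280782/174811 ≈ -1.6062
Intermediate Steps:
-2160/1326 + Z/(-791) = -2160/1326 - 18/(-791) = -2160*1/1326 - 18*(-1/791) = -360/221 + 18/791 = -280782/174811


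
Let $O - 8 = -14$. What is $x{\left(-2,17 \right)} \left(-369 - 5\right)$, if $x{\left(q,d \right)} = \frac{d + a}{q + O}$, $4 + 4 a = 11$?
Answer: $\frac{14025}{16} \approx 876.56$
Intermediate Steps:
$a = \frac{7}{4}$ ($a = -1 + \frac{1}{4} \cdot 11 = -1 + \frac{11}{4} = \frac{7}{4} \approx 1.75$)
$O = -6$ ($O = 8 - 14 = -6$)
$x{\left(q,d \right)} = \frac{\frac{7}{4} + d}{-6 + q}$ ($x{\left(q,d \right)} = \frac{d + \frac{7}{4}}{q - 6} = \frac{\frac{7}{4} + d}{-6 + q}$)
$x{\left(-2,17 \right)} \left(-369 - 5\right) = \frac{\frac{7}{4} + 17}{-6 - 2} \left(-369 - 5\right) = \frac{1}{-8} \cdot \frac{75}{4} \left(-374\right) = \left(- \frac{1}{8}\right) \frac{75}{4} \left(-374\right) = \left(- \frac{75}{32}\right) \left(-374\right) = \frac{14025}{16}$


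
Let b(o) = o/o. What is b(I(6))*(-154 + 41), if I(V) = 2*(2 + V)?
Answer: -113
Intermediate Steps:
I(V) = 4 + 2*V
b(o) = 1
b(I(6))*(-154 + 41) = 1*(-154 + 41) = 1*(-113) = -113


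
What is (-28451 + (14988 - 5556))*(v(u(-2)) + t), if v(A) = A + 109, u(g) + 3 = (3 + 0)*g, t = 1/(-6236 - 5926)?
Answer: -23130888781/12162 ≈ -1.9019e+6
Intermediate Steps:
t = -1/12162 (t = 1/(-12162) = -1/12162 ≈ -8.2223e-5)
u(g) = -3 + 3*g (u(g) = -3 + (3 + 0)*g = -3 + 3*g)
v(A) = 109 + A
(-28451 + (14988 - 5556))*(v(u(-2)) + t) = (-28451 + (14988 - 5556))*((109 + (-3 + 3*(-2))) - 1/12162) = (-28451 + 9432)*((109 + (-3 - 6)) - 1/12162) = -19019*((109 - 9) - 1/12162) = -19019*(100 - 1/12162) = -19019*1216199/12162 = -23130888781/12162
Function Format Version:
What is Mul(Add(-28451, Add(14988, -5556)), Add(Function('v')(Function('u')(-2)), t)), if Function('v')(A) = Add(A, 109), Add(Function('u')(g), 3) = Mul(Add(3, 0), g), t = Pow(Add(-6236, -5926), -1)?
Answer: Rational(-23130888781, 12162) ≈ -1.9019e+6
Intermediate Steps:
t = Rational(-1, 12162) (t = Pow(-12162, -1) = Rational(-1, 12162) ≈ -8.2223e-5)
Function('u')(g) = Add(-3, Mul(3, g)) (Function('u')(g) = Add(-3, Mul(Add(3, 0), g)) = Add(-3, Mul(3, g)))
Function('v')(A) = Add(109, A)
Mul(Add(-28451, Add(14988, -5556)), Add(Function('v')(Function('u')(-2)), t)) = Mul(Add(-28451, Add(14988, -5556)), Add(Add(109, Add(-3, Mul(3, -2))), Rational(-1, 12162))) = Mul(Add(-28451, 9432), Add(Add(109, Add(-3, -6)), Rational(-1, 12162))) = Mul(-19019, Add(Add(109, -9), Rational(-1, 12162))) = Mul(-19019, Add(100, Rational(-1, 12162))) = Mul(-19019, Rational(1216199, 12162)) = Rational(-23130888781, 12162)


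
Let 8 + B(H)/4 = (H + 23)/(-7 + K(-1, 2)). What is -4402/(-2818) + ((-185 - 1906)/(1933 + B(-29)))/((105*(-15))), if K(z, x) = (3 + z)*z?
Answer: 2200716498/1408189825 ≈ 1.5628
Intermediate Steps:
K(z, x) = z*(3 + z)
B(H) = -380/9 - 4*H/9 (B(H) = -32 + 4*((H + 23)/(-7 - (3 - 1))) = -32 + 4*((23 + H)/(-7 - 1*2)) = -32 + 4*((23 + H)/(-7 - 2)) = -32 + 4*((23 + H)/(-9)) = -32 + 4*((23 + H)*(-⅑)) = -32 + 4*(-23/9 - H/9) = -32 + (-92/9 - 4*H/9) = -380/9 - 4*H/9)
-4402/(-2818) + ((-185 - 1906)/(1933 + B(-29)))/((105*(-15))) = -4402/(-2818) + ((-185 - 1906)/(1933 + (-380/9 - 4/9*(-29))))/((105*(-15))) = -4402*(-1/2818) - 2091/(1933 + (-380/9 + 116/9))/(-1575) = 2201/1409 - 2091/(1933 - 88/3)*(-1/1575) = 2201/1409 - 2091/5711/3*(-1/1575) = 2201/1409 - 2091*3/5711*(-1/1575) = 2201/1409 - 6273/5711*(-1/1575) = 2201/1409 + 697/999425 = 2200716498/1408189825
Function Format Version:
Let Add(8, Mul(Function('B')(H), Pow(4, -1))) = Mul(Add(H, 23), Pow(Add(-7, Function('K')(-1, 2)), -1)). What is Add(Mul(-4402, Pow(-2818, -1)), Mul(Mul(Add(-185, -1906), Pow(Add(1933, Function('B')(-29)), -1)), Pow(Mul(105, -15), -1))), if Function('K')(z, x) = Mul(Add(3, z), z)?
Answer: Rational(2200716498, 1408189825) ≈ 1.5628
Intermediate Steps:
Function('K')(z, x) = Mul(z, Add(3, z))
Function('B')(H) = Add(Rational(-380, 9), Mul(Rational(-4, 9), H)) (Function('B')(H) = Add(-32, Mul(4, Mul(Add(H, 23), Pow(Add(-7, Mul(-1, Add(3, -1))), -1)))) = Add(-32, Mul(4, Mul(Add(23, H), Pow(Add(-7, Mul(-1, 2)), -1)))) = Add(-32, Mul(4, Mul(Add(23, H), Pow(Add(-7, -2), -1)))) = Add(-32, Mul(4, Mul(Add(23, H), Pow(-9, -1)))) = Add(-32, Mul(4, Mul(Add(23, H), Rational(-1, 9)))) = Add(-32, Mul(4, Add(Rational(-23, 9), Mul(Rational(-1, 9), H)))) = Add(-32, Add(Rational(-92, 9), Mul(Rational(-4, 9), H))) = Add(Rational(-380, 9), Mul(Rational(-4, 9), H)))
Add(Mul(-4402, Pow(-2818, -1)), Mul(Mul(Add(-185, -1906), Pow(Add(1933, Function('B')(-29)), -1)), Pow(Mul(105, -15), -1))) = Add(Mul(-4402, Pow(-2818, -1)), Mul(Mul(Add(-185, -1906), Pow(Add(1933, Add(Rational(-380, 9), Mul(Rational(-4, 9), -29))), -1)), Pow(Mul(105, -15), -1))) = Add(Mul(-4402, Rational(-1, 2818)), Mul(Mul(-2091, Pow(Add(1933, Add(Rational(-380, 9), Rational(116, 9))), -1)), Pow(-1575, -1))) = Add(Rational(2201, 1409), Mul(Mul(-2091, Pow(Add(1933, Rational(-88, 3)), -1)), Rational(-1, 1575))) = Add(Rational(2201, 1409), Mul(Mul(-2091, Pow(Rational(5711, 3), -1)), Rational(-1, 1575))) = Add(Rational(2201, 1409), Mul(Mul(-2091, Rational(3, 5711)), Rational(-1, 1575))) = Add(Rational(2201, 1409), Mul(Rational(-6273, 5711), Rational(-1, 1575))) = Add(Rational(2201, 1409), Rational(697, 999425)) = Rational(2200716498, 1408189825)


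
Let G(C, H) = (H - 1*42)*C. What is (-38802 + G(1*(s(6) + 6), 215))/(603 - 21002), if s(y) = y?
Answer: 36726/20399 ≈ 1.8004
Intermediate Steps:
G(C, H) = C*(-42 + H) (G(C, H) = (H - 42)*C = (-42 + H)*C = C*(-42 + H))
(-38802 + G(1*(s(6) + 6), 215))/(603 - 21002) = (-38802 + (1*(6 + 6))*(-42 + 215))/(603 - 21002) = (-38802 + (1*12)*173)/(-20399) = (-38802 + 12*173)*(-1/20399) = (-38802 + 2076)*(-1/20399) = -36726*(-1/20399) = 36726/20399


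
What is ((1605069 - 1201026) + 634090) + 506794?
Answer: 1544927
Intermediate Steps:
((1605069 - 1201026) + 634090) + 506794 = (404043 + 634090) + 506794 = 1038133 + 506794 = 1544927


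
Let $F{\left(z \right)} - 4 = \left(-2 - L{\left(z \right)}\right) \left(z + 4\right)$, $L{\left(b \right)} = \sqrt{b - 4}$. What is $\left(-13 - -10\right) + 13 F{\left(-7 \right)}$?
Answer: $127 + 39 i \sqrt{11} \approx 127.0 + 129.35 i$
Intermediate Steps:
$L{\left(b \right)} = \sqrt{-4 + b}$
$F{\left(z \right)} = 4 + \left(-2 - \sqrt{-4 + z}\right) \left(4 + z\right)$ ($F{\left(z \right)} = 4 + \left(-2 - \sqrt{-4 + z}\right) \left(z + 4\right) = 4 + \left(-2 - \sqrt{-4 + z}\right) \left(4 + z\right)$)
$\left(-13 - -10\right) + 13 F{\left(-7 \right)} = \left(-13 - -10\right) + 13 \left(-4 - 4 \sqrt{-4 - 7} - -14 - - 7 \sqrt{-4 - 7}\right) = \left(-13 + 10\right) + 13 \left(-4 - 4 \sqrt{-11} + 14 - - 7 \sqrt{-11}\right) = -3 + 13 \left(-4 - 4 i \sqrt{11} + 14 - - 7 i \sqrt{11}\right) = -3 + 13 \left(-4 - 4 i \sqrt{11} + 14 + 7 i \sqrt{11}\right) = -3 + 13 \left(10 + 3 i \sqrt{11}\right) = -3 + \left(130 + 39 i \sqrt{11}\right) = 127 + 39 i \sqrt{11}$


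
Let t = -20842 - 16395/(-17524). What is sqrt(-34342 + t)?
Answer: I*sqrt(4236549760001)/8762 ≈ 234.91*I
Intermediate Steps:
t = -365218813/17524 (t = -20842 - 16395*(-1)/17524 = -20842 - 1*(-16395/17524) = -20842 + 16395/17524 = -365218813/17524 ≈ -20841.)
sqrt(-34342 + t) = sqrt(-34342 - 365218813/17524) = sqrt(-967028021/17524) = I*sqrt(4236549760001)/8762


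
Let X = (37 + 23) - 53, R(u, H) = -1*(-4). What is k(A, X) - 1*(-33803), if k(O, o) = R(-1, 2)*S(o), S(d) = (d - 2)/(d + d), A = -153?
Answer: 236631/7 ≈ 33804.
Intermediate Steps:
R(u, H) = 4
X = 7 (X = 60 - 53 = 7)
S(d) = (-2 + d)/(2*d) (S(d) = (-2 + d)/((2*d)) = (-2 + d)*(1/(2*d)) = (-2 + d)/(2*d))
k(O, o) = 2*(-2 + o)/o (k(O, o) = 4*((-2 + o)/(2*o)) = 2*(-2 + o)/o)
k(A, X) - 1*(-33803) = (2 - 4/7) - 1*(-33803) = (2 - 4*⅐) + 33803 = (2 - 4/7) + 33803 = 10/7 + 33803 = 236631/7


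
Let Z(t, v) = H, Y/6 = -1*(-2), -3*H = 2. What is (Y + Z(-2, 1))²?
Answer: 1156/9 ≈ 128.44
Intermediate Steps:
H = -⅔ (H = -⅓*2 = -⅔ ≈ -0.66667)
Y = 12 (Y = 6*(-1*(-2)) = 6*2 = 12)
Z(t, v) = -⅔
(Y + Z(-2, 1))² = (12 - ⅔)² = (34/3)² = 1156/9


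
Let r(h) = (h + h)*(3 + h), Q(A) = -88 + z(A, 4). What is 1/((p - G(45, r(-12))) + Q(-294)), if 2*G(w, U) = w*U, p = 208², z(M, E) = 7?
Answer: 1/38323 ≈ 2.6094e-5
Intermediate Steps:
Q(A) = -81 (Q(A) = -88 + 7 = -81)
r(h) = 2*h*(3 + h) (r(h) = (2*h)*(3 + h) = 2*h*(3 + h))
p = 43264
G(w, U) = U*w/2 (G(w, U) = (w*U)/2 = (U*w)/2 = U*w/2)
1/((p - G(45, r(-12))) + Q(-294)) = 1/((43264 - 2*(-12)*(3 - 12)*45/2) - 81) = 1/((43264 - 2*(-12)*(-9)*45/2) - 81) = 1/((43264 - 216*45/2) - 81) = 1/((43264 - 1*4860) - 81) = 1/((43264 - 4860) - 81) = 1/(38404 - 81) = 1/38323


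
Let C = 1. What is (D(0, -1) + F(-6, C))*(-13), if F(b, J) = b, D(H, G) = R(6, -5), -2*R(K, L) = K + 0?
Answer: 117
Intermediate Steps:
R(K, L) = -K/2 (R(K, L) = -(K + 0)/2 = -K/2)
D(H, G) = -3 (D(H, G) = -½*6 = -3)
(D(0, -1) + F(-6, C))*(-13) = (-3 - 6)*(-13) = -9*(-13) = 117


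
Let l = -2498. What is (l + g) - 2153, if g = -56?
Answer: -4707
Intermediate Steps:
(l + g) - 2153 = (-2498 - 56) - 2153 = -2554 - 2153 = -4707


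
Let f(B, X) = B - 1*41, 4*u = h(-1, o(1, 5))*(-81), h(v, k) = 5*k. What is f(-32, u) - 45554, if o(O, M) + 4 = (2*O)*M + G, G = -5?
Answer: -45627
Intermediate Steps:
o(O, M) = -9 + 2*M*O (o(O, M) = -4 + ((2*O)*M - 5) = -4 + (2*M*O - 5) = -4 + (-5 + 2*M*O) = -9 + 2*M*O)
u = -405/4 (u = ((5*(-9 + 2*5*1))*(-81))/4 = ((5*(-9 + 10))*(-81))/4 = ((5*1)*(-81))/4 = (5*(-81))/4 = (¼)*(-405) = -405/4 ≈ -101.25)
f(B, X) = -41 + B (f(B, X) = B - 41 = -41 + B)
f(-32, u) - 45554 = (-41 - 32) - 45554 = -73 - 45554 = -45627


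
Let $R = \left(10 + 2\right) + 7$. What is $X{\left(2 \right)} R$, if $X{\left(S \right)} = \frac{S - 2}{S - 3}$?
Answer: $0$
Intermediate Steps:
$X{\left(S \right)} = \frac{-2 + S}{-3 + S}$
$R = 19$ ($R = 12 + 7 = 19$)
$X{\left(2 \right)} R = \frac{-2 + 2}{-3 + 2} \cdot 19 = \frac{1}{-1} \cdot 0 \cdot 19 = \left(-1\right) 0 \cdot 19 = 0 \cdot 19 = 0$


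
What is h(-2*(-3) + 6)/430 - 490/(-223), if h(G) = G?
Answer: 106688/47945 ≈ 2.2252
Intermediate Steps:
h(-2*(-3) + 6)/430 - 490/(-223) = (-2*(-3) + 6)/430 - 490/(-223) = (-1*(-6) + 6)*(1/430) - 490*(-1/223) = (6 + 6)*(1/430) + 490/223 = 12*(1/430) + 490/223 = 6/215 + 490/223 = 106688/47945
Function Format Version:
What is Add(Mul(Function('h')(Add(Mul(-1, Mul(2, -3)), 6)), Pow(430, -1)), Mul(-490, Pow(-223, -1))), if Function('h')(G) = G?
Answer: Rational(106688, 47945) ≈ 2.2252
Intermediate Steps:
Add(Mul(Function('h')(Add(Mul(-1, Mul(2, -3)), 6)), Pow(430, -1)), Mul(-490, Pow(-223, -1))) = Add(Mul(Add(Mul(-1, Mul(2, -3)), 6), Pow(430, -1)), Mul(-490, Pow(-223, -1))) = Add(Mul(Add(Mul(-1, -6), 6), Rational(1, 430)), Mul(-490, Rational(-1, 223))) = Add(Mul(Add(6, 6), Rational(1, 430)), Rational(490, 223)) = Add(Mul(12, Rational(1, 430)), Rational(490, 223)) = Add(Rational(6, 215), Rational(490, 223)) = Rational(106688, 47945)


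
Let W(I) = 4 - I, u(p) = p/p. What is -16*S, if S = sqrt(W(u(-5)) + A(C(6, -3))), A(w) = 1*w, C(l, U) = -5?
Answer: -16*I*sqrt(2) ≈ -22.627*I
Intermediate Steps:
A(w) = w
u(p) = 1
S = I*sqrt(2) (S = sqrt((4 - 1*1) - 5) = sqrt((4 - 1) - 5) = sqrt(3 - 5) = sqrt(-2) = I*sqrt(2) ≈ 1.4142*I)
-16*S = -16*I*sqrt(2)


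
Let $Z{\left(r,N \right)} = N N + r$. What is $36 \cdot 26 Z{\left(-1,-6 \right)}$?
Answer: $32760$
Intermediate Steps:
$Z{\left(r,N \right)} = r + N^{2}$ ($Z{\left(r,N \right)} = N^{2} + r = r + N^{2}$)
$36 \cdot 26 Z{\left(-1,-6 \right)} = 36 \cdot 26 \left(-1 + \left(-6\right)^{2}\right) = 936 \left(-1 + 36\right) = 936 \cdot 35 = 32760$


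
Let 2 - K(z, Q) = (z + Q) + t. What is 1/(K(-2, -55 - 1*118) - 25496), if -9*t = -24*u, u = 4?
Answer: -3/75989 ≈ -3.9479e-5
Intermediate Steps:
t = 32/3 (t = -(-8)*4/3 = -⅑*(-96) = 32/3 ≈ 10.667)
K(z, Q) = -26/3 - Q - z (K(z, Q) = 2 - ((z + Q) + 32/3) = 2 - ((Q + z) + 32/3) = 2 - (32/3 + Q + z) = 2 + (-32/3 - Q - z) = -26/3 - Q - z)
1/(K(-2, -55 - 1*118) - 25496) = 1/((-26/3 - (-55 - 1*118) - 1*(-2)) - 25496) = 1/((-26/3 - (-55 - 118) + 2) - 25496) = 1/((-26/3 - 1*(-173) + 2) - 25496) = 1/((-26/3 + 173 + 2) - 25496) = 1/(499/3 - 25496) = 1/(-75989/3) = -3/75989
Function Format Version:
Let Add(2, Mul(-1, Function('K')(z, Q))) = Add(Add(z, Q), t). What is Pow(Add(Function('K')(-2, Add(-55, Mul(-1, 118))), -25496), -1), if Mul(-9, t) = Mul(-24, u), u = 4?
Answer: Rational(-3, 75989) ≈ -3.9479e-5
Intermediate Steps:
t = Rational(32, 3) (t = Mul(Rational(-1, 9), Mul(-24, 4)) = Mul(Rational(-1, 9), -96) = Rational(32, 3) ≈ 10.667)
Function('K')(z, Q) = Add(Rational(-26, 3), Mul(-1, Q), Mul(-1, z)) (Function('K')(z, Q) = Add(2, Mul(-1, Add(Add(z, Q), Rational(32, 3)))) = Add(2, Mul(-1, Add(Add(Q, z), Rational(32, 3)))) = Add(2, Mul(-1, Add(Rational(32, 3), Q, z))) = Add(2, Add(Rational(-32, 3), Mul(-1, Q), Mul(-1, z))) = Add(Rational(-26, 3), Mul(-1, Q), Mul(-1, z)))
Pow(Add(Function('K')(-2, Add(-55, Mul(-1, 118))), -25496), -1) = Pow(Add(Add(Rational(-26, 3), Mul(-1, Add(-55, Mul(-1, 118))), Mul(-1, -2)), -25496), -1) = Pow(Add(Add(Rational(-26, 3), Mul(-1, Add(-55, -118)), 2), -25496), -1) = Pow(Add(Add(Rational(-26, 3), Mul(-1, -173), 2), -25496), -1) = Pow(Add(Add(Rational(-26, 3), 173, 2), -25496), -1) = Pow(Add(Rational(499, 3), -25496), -1) = Pow(Rational(-75989, 3), -1) = Rational(-3, 75989)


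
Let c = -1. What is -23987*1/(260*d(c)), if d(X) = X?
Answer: 23987/260 ≈ 92.258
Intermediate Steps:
-23987*1/(260*d(c)) = -23987/((26*(-1))*10) = -23987/((-26*10)) = -23987/(-260) = -23987*(-1/260) = 23987/260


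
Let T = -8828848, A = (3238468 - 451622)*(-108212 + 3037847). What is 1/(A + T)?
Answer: 1/8164432752362 ≈ 1.2248e-13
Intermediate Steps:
A = 8164441581210 (A = 2786846*2929635 = 8164441581210)
1/(A + T) = 1/(8164441581210 - 8828848) = 1/8164432752362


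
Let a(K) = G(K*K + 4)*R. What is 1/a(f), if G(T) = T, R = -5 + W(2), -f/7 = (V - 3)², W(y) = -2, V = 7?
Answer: -1/87836 ≈ -1.1385e-5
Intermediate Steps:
f = -112 (f = -7*(7 - 3)² = -7*4² = -7*16 = -112)
R = -7 (R = -5 - 2 = -7)
a(K) = -28 - 7*K² (a(K) = (K*K + 4)*(-7) = (K² + 4)*(-7) = (4 + K²)*(-7) = -28 - 7*K²)
1/a(f) = 1/(-28 - 7*(-112)²) = 1/(-28 - 7*12544) = 1/(-28 - 87808) = 1/(-87836) = -1/87836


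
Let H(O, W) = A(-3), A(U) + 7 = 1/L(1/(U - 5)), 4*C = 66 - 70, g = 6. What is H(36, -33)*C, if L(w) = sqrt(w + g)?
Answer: 7 - 2*sqrt(94)/47 ≈ 6.5874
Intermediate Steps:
C = -1 (C = (66 - 70)/4 = (1/4)*(-4) = -1)
L(w) = sqrt(6 + w) (L(w) = sqrt(w + 6) = sqrt(6 + w))
A(U) = -7 + 1/sqrt(6 + 1/(-5 + U)) (A(U) = -7 + 1/(sqrt(6 + 1/(U - 5))) = -7 + 1/(sqrt(6 + 1/(-5 + U))) = -7 + 1/sqrt(6 + 1/(-5 + U)))
H(O, W) = -7 + 2*sqrt(94)/47 (H(O, W) = -7 + 1/sqrt(-29/(-5 - 3) + 6*(-3)/(-5 - 3)) = -7 + 1/sqrt(-29/(-8) + 6*(-3)/(-8)) = -7 + 1/sqrt(-29*(-1/8) + 6*(-3)*(-1/8)) = -7 + 1/sqrt(29/8 + 9/4) = -7 + 1/sqrt(47/8) = -7 + 2*sqrt(94)/47)
H(36, -33)*C = (-7 + 2*sqrt(94)/47)*(-1) = 7 - 2*sqrt(94)/47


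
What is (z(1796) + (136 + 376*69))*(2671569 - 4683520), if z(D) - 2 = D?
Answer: -56089169978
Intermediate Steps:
z(D) = 2 + D
(z(1796) + (136 + 376*69))*(2671569 - 4683520) = ((2 + 1796) + (136 + 376*69))*(2671569 - 4683520) = (1798 + (136 + 25944))*(-2011951) = (1798 + 26080)*(-2011951) = 27878*(-2011951) = -56089169978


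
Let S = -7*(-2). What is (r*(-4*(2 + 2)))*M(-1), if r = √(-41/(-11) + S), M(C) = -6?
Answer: 96*√2145/11 ≈ 404.20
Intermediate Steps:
S = 14
r = √2145/11 (r = √(-41/(-11) + 14) = √(-41*(-1/11) + 14) = √(41/11 + 14) = √(195/11) = √2145/11 ≈ 4.2104)
(r*(-4*(2 + 2)))*M(-1) = ((√2145/11)*(-4*(2 + 2)))*(-6) = ((√2145/11)*(-4*4))*(-6) = ((√2145/11)*(-16))*(-6) = -16*√2145/11*(-6) = 96*√2145/11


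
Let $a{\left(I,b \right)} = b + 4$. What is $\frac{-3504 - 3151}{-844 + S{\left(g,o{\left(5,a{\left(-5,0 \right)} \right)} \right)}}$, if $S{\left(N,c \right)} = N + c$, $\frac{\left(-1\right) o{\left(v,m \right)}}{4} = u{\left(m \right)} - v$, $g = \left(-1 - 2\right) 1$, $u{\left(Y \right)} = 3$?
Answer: $\frac{6655}{839} \approx 7.9321$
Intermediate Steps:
$a{\left(I,b \right)} = 4 + b$
$g = -3$ ($g = \left(-3\right) 1 = -3$)
$o{\left(v,m \right)} = -12 + 4 v$ ($o{\left(v,m \right)} = - 4 \left(3 - v\right) = -12 + 4 v$)
$\frac{-3504 - 3151}{-844 + S{\left(g,o{\left(5,a{\left(-5,0 \right)} \right)} \right)}} = \frac{-3504 - 3151}{-844 + \left(-3 + \left(-12 + 4 \cdot 5\right)\right)} = - \frac{6655}{-844 + \left(-3 + \left(-12 + 20\right)\right)} = - \frac{6655}{-844 + \left(-3 + 8\right)} = - \frac{6655}{-844 + 5} = - \frac{6655}{-839} = \left(-6655\right) \left(- \frac{1}{839}\right) = \frac{6655}{839}$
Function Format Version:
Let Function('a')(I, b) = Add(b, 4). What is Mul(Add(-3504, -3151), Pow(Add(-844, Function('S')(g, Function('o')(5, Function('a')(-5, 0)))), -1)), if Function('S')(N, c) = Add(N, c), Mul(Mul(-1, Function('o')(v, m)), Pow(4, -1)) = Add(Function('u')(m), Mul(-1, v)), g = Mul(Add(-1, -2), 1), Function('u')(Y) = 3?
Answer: Rational(6655, 839) ≈ 7.9321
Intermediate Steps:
Function('a')(I, b) = Add(4, b)
g = -3 (g = Mul(-3, 1) = -3)
Function('o')(v, m) = Add(-12, Mul(4, v)) (Function('o')(v, m) = Mul(-4, Add(3, Mul(-1, v))) = Add(-12, Mul(4, v)))
Mul(Add(-3504, -3151), Pow(Add(-844, Function('S')(g, Function('o')(5, Function('a')(-5, 0)))), -1)) = Mul(Add(-3504, -3151), Pow(Add(-844, Add(-3, Add(-12, Mul(4, 5)))), -1)) = Mul(-6655, Pow(Add(-844, Add(-3, Add(-12, 20))), -1)) = Mul(-6655, Pow(Add(-844, Add(-3, 8)), -1)) = Mul(-6655, Pow(Add(-844, 5), -1)) = Mul(-6655, Pow(-839, -1)) = Mul(-6655, Rational(-1, 839)) = Rational(6655, 839)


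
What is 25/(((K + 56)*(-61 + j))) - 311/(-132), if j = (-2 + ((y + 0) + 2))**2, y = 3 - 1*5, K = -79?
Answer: 45669/19228 ≈ 2.3751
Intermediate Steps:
y = -2 (y = 3 - 5 = -2)
j = 4 (j = (-2 + ((-2 + 0) + 2))**2 = (-2 + (-2 + 2))**2 = (-2 + 0)**2 = (-2)**2 = 4)
25/(((K + 56)*(-61 + j))) - 311/(-132) = 25/(((-79 + 56)*(-61 + 4))) - 311/(-132) = 25/((-23*(-57))) - 311*(-1/132) = 25/1311 + 311/132 = 45669/19228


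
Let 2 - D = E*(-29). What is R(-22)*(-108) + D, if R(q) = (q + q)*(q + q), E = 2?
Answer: -209028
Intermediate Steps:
D = 60 (D = 2 - 2*(-29) = 2 - 1*(-58) = 2 + 58 = 60)
R(q) = 4*q² (R(q) = (2*q)*(2*q) = 4*q²)
R(-22)*(-108) + D = (4*(-22)²)*(-108) + 60 = (4*484)*(-108) + 60 = 1936*(-108) + 60 = -209088 + 60 = -209028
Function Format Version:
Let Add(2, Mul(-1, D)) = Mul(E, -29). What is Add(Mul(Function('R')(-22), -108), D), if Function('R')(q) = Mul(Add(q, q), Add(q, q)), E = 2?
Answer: -209028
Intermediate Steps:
D = 60 (D = Add(2, Mul(-1, Mul(2, -29))) = Add(2, Mul(-1, -58)) = Add(2, 58) = 60)
Function('R')(q) = Mul(4, Pow(q, 2)) (Function('R')(q) = Mul(Mul(2, q), Mul(2, q)) = Mul(4, Pow(q, 2)))
Add(Mul(Function('R')(-22), -108), D) = Add(Mul(Mul(4, Pow(-22, 2)), -108), 60) = Add(Mul(Mul(4, 484), -108), 60) = Add(Mul(1936, -108), 60) = Add(-209088, 60) = -209028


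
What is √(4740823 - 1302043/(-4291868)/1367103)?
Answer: √40802703104300609528814853469535/2933712809202 ≈ 2177.3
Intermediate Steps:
√(4740823 - 1302043/(-4291868)/1367103) = √(4740823 - 1302043*(-1/4291868)*(1/1367103)) = √(4740823 + (1302043/4291868)*(1/1367103)) = √(4740823 + 1302043/5867425618404) = √(27816426322520208535/5867425618404) = √40802703104300609528814853469535/2933712809202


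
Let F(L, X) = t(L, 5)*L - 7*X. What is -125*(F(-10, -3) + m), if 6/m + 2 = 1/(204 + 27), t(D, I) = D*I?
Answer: -29849375/461 ≈ -64749.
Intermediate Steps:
F(L, X) = -7*X + 5*L² (F(L, X) = (L*5)*L - 7*X = (5*L)*L - 7*X = 5*L² - 7*X = -7*X + 5*L²)
m = -1386/461 (m = 6/(-2 + 1/(204 + 27)) = 6/(-2 + 1/231) = 6/(-461/231) = 6*(-231/461) = -1386/461 ≈ -3.0065)
-125*(F(-10, -3) + m) = -125*((-7*(-3) + 5*(-10)²) - 1386/461) = -125*((21 + 5*100) - 1386/461) = -125*((21 + 500) - 1386/461) = -125*(521 - 1386/461) = -125*238795/461 = -29849375/461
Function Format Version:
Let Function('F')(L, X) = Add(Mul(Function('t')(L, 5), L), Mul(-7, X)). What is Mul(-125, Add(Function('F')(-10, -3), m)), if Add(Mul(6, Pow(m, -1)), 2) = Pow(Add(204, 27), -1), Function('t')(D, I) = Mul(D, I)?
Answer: Rational(-29849375, 461) ≈ -64749.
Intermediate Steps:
Function('F')(L, X) = Add(Mul(-7, X), Mul(5, Pow(L, 2))) (Function('F')(L, X) = Add(Mul(Mul(L, 5), L), Mul(-7, X)) = Add(Mul(Mul(5, L), L), Mul(-7, X)) = Add(Mul(5, Pow(L, 2)), Mul(-7, X)) = Add(Mul(-7, X), Mul(5, Pow(L, 2))))
m = Rational(-1386, 461) (m = Mul(6, Pow(Add(-2, Pow(Add(204, 27), -1)), -1)) = Mul(6, Pow(Add(-2, Pow(231, -1)), -1)) = Mul(6, Pow(Add(-2, Rational(1, 231)), -1)) = Mul(6, Pow(Rational(-461, 231), -1)) = Mul(6, Rational(-231, 461)) = Rational(-1386, 461) ≈ -3.0065)
Mul(-125, Add(Function('F')(-10, -3), m)) = Mul(-125, Add(Add(Mul(-7, -3), Mul(5, Pow(-10, 2))), Rational(-1386, 461))) = Mul(-125, Add(Add(21, Mul(5, 100)), Rational(-1386, 461))) = Mul(-125, Add(Add(21, 500), Rational(-1386, 461))) = Mul(-125, Add(521, Rational(-1386, 461))) = Mul(-125, Rational(238795, 461)) = Rational(-29849375, 461)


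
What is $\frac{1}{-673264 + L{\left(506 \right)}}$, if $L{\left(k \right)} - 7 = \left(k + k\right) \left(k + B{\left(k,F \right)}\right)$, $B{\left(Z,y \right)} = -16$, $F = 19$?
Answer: $- \frac{1}{177377} \approx -5.6377 \cdot 10^{-6}$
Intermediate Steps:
$L{\left(k \right)} = 7 + 2 k \left(-16 + k\right)$ ($L{\left(k \right)} = 7 + \left(k + k\right) \left(k - 16\right) = 7 + 2 k \left(-16 + k\right)$)
$\frac{1}{-673264 + L{\left(506 \right)}} = \frac{1}{-673264 + \left(7 - 16192 + 2 \cdot 506^{2}\right)} = \frac{1}{-673264 + \left(7 - 16192 + 2 \cdot 256036\right)} = \frac{1}{-673264 + \left(7 - 16192 + 512072\right)} = \frac{1}{-673264 + 495887} = \frac{1}{-177377} = - \frac{1}{177377}$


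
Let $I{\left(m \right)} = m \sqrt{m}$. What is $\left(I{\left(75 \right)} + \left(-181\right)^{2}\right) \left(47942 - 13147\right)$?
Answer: $1139918995 + 13048125 \sqrt{3} \approx 1.1625 \cdot 10^{9}$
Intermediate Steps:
$I{\left(m \right)} = m^{\frac{3}{2}}$
$\left(I{\left(75 \right)} + \left(-181\right)^{2}\right) \left(47942 - 13147\right) = \left(75^{\frac{3}{2}} + \left(-181\right)^{2}\right) \left(47942 - 13147\right) = \left(375 \sqrt{3} + 32761\right) 34795 = \left(32761 + 375 \sqrt{3}\right) 34795 = 1139918995 + 13048125 \sqrt{3}$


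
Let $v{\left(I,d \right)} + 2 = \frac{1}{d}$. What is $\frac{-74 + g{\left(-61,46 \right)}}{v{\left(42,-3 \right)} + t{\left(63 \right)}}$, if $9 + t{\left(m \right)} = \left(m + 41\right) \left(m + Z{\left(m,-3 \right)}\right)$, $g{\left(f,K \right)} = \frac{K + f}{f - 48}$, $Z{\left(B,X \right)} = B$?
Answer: $- \frac{24153}{4281302} \approx -0.0056415$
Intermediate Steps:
$g{\left(f,K \right)} = \frac{K + f}{-48 + f}$
$t{\left(m \right)} = -9 + 2 m \left(41 + m\right)$ ($t{\left(m \right)} = -9 + \left(m + 41\right) \left(m + m\right) = -9 + \left(41 + m\right) 2 m = -9 + 2 m \left(41 + m\right)$)
$v{\left(I,d \right)} = -2 + \frac{1}{d}$
$\frac{-74 + g{\left(-61,46 \right)}}{v{\left(42,-3 \right)} + t{\left(63 \right)}} = \frac{-74 + \frac{46 - 61}{-48 - 61}}{\left(-2 + \frac{1}{-3}\right) + \left(-9 + 2 \cdot 63^{2} + 82 \cdot 63\right)} = \frac{-74 + \frac{1}{-109} \left(-15\right)}{\left(-2 - \frac{1}{3}\right) + \left(-9 + 2 \cdot 3969 + 5166\right)} = \frac{-74 - - \frac{15}{109}}{- \frac{7}{3} + \left(-9 + 7938 + 5166\right)} = \frac{-74 + \frac{15}{109}}{- \frac{7}{3} + 13095} = - \frac{8051}{109 \cdot \frac{39278}{3}} = \left(- \frac{8051}{109}\right) \frac{3}{39278} = - \frac{24153}{4281302}$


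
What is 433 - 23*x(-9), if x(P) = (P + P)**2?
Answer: -7019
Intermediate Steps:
x(P) = 4*P**2 (x(P) = (2*P)**2 = 4*P**2)
433 - 23*x(-9) = 433 - 92*(-9)**2 = 433 - 92*81 = 433 - 23*324 = 433 - 7452 = -7019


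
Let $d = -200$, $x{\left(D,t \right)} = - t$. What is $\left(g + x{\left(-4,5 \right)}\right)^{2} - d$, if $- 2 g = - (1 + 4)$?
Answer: $\frac{825}{4} \approx 206.25$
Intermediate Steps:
$g = \frac{5}{2}$ ($g = - \frac{\left(-1\right) \left(1 + 4\right)}{2} = - \frac{\left(-1\right) 5}{2} = \left(- \frac{1}{2}\right) \left(-5\right) = \frac{5}{2} \approx 2.5$)
$\left(g + x{\left(-4,5 \right)}\right)^{2} - d = \left(\frac{5}{2} - 5\right)^{2} - -200 = \left(\frac{5}{2} - 5\right)^{2} + 200 = \left(- \frac{5}{2}\right)^{2} + 200 = \frac{25}{4} + 200 = \frac{825}{4}$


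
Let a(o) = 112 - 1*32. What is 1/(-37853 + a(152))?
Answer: -1/37773 ≈ -2.6474e-5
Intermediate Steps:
a(o) = 80 (a(o) = 112 - 32 = 80)
1/(-37853 + a(152)) = 1/(-37853 + 80) = 1/(-37773) = -1/37773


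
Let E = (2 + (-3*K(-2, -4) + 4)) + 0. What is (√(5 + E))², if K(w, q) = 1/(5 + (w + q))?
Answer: 14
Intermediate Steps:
K(w, q) = 1/(5 + q + w) (K(w, q) = 1/(5 + (q + w)) = 1/(5 + q + w))
E = 9 (E = (2 + (-3/(5 - 4 - 2) + 4)) + 0 = (2 + (-3/(-1) + 4)) + 0 = (2 + (-3*(-1) + 4)) + 0 = (2 + (3 + 4)) + 0 = (2 + 7) + 0 = 9 + 0 = 9)
(√(5 + E))² = (√(5 + 9))² = (√14)² = 14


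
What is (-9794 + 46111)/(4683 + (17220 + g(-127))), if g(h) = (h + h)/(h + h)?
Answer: 36317/21904 ≈ 1.6580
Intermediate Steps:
g(h) = 1 (g(h) = (2*h)/((2*h)) = (2*h)*(1/(2*h)) = 1)
(-9794 + 46111)/(4683 + (17220 + g(-127))) = (-9794 + 46111)/(4683 + (17220 + 1)) = 36317/(4683 + 17221) = 36317/21904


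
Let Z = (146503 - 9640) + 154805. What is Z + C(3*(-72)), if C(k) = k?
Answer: 291452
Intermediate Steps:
Z = 291668 (Z = 136863 + 154805 = 291668)
Z + C(3*(-72)) = 291668 + 3*(-72) = 291668 - 216 = 291452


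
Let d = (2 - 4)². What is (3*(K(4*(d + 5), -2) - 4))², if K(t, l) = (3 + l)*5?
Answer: 9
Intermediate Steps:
d = 4 (d = (-2)² = 4)
K(t, l) = 15 + 5*l
(3*(K(4*(d + 5), -2) - 4))² = (3*((15 + 5*(-2)) - 4))² = (3*((15 - 10) - 4))² = (3*(5 - 4))² = (3*1)² = 3² = 9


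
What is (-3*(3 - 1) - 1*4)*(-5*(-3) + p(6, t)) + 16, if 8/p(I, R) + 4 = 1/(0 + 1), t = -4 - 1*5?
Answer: -322/3 ≈ -107.33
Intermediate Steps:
t = -9 (t = -4 - 5 = -9)
p(I, R) = -8/3 (p(I, R) = 8/(-4 + 1/(0 + 1)) = 8/(-4 + 1/1) = 8/(-4 + 1) = 8/(-3) = 8*(-⅓) = -8/3)
(-3*(3 - 1) - 1*4)*(-5*(-3) + p(6, t)) + 16 = (-3*(3 - 1) - 1*4)*(-5*(-3) - 8/3) + 16 = (-3*2 - 4)*(15 - 8/3) + 16 = (-6 - 4)*(37/3) + 16 = -10*37/3 + 16 = -370/3 + 16 = -322/3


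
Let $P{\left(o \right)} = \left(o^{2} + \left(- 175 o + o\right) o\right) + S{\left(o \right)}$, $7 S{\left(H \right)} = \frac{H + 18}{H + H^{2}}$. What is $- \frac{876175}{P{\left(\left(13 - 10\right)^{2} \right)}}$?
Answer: $\frac{61332250}{980907} \approx 62.526$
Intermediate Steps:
$S{\left(H \right)} = \frac{18 + H}{7 \left(H + H^{2}\right)}$ ($S{\left(H \right)} = \frac{\left(H + 18\right) \frac{1}{H + H^{2}}}{7} = \frac{\left(18 + H\right) \frac{1}{H + H^{2}}}{7} = \frac{\frac{1}{H + H^{2}} \left(18 + H\right)}{7} = \frac{18 + H}{7 \left(H + H^{2}\right)}$)
$P{\left(o \right)} = - 173 o^{2} + \frac{18 + o}{7 o \left(1 + o\right)}$ ($P{\left(o \right)} = \left(o^{2} + \left(- 175 o + o\right) o\right) + \frac{18 + o}{7 o \left(1 + o\right)} = \left(o^{2} + - 174 o o\right) + \frac{18 + o}{7 o \left(1 + o\right)} = \left(o^{2} - 174 o^{2}\right) + \frac{18 + o}{7 o \left(1 + o\right)} = - 173 o^{2} + \frac{18 + o}{7 o \left(1 + o\right)}$)
$- \frac{876175}{P{\left(\left(13 - 10\right)^{2} \right)}} = - \frac{876175}{\frac{1}{7} \frac{1}{\left(13 - 10\right)^{2}} \frac{1}{1 + \left(13 - 10\right)^{2}} \left(18 + \left(13 - 10\right)^{2} - 1211 \left(\left(13 - 10\right)^{2}\right)^{3} \left(1 + \left(13 - 10\right)^{2}\right)\right)} = - \frac{876175}{\frac{1}{7} \frac{1}{3^{2}} \frac{1}{1 + 3^{2}} \left(18 + 3^{2} - 1211 \left(3^{2}\right)^{3} \left(1 + 3^{2}\right)\right)} = - \frac{876175}{\frac{1}{7} \cdot \frac{1}{9} \frac{1}{1 + 9} \left(18 + 9 - 1211 \cdot 9^{3} \left(1 + 9\right)\right)} = - \frac{876175}{\frac{1}{7} \cdot \frac{1}{9} \cdot \frac{1}{10} \left(18 + 9 - 882819 \cdot 10\right)} = - \frac{876175}{\frac{1}{7} \cdot \frac{1}{9} \cdot \frac{1}{10} \left(18 + 9 - 8828190\right)} = - \frac{876175}{\frac{1}{7} \cdot \frac{1}{9} \cdot \frac{1}{10} \left(-8828163\right)} = - \frac{876175}{- \frac{980907}{70}} = \left(-876175\right) \left(- \frac{70}{980907}\right) = \frac{61332250}{980907}$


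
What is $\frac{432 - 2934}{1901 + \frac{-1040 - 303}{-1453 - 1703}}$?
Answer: $- \frac{7896312}{6000899} \approx -1.3159$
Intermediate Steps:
$\frac{432 - 2934}{1901 + \frac{-1040 - 303}{-1453 - 1703}} = - \frac{2502}{1901 - \frac{1343}{-3156}} = - \frac{2502}{1901 - - \frac{1343}{3156}} = - \frac{2502}{1901 + \frac{1343}{3156}} = - \frac{2502}{\frac{6000899}{3156}} = \left(-2502\right) \frac{3156}{6000899} = - \frac{7896312}{6000899}$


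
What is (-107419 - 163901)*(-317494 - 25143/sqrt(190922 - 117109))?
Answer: 86142472080 + 6821798760*sqrt(73813)/73813 ≈ 8.6168e+10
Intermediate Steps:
(-107419 - 163901)*(-317494 - 25143/sqrt(190922 - 117109)) = -271320*(-317494 - 25143*sqrt(73813)/73813) = 86142472080 + 6821798760*sqrt(73813)/73813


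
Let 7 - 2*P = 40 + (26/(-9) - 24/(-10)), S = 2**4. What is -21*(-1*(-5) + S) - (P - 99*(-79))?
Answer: -742117/90 ≈ -8245.8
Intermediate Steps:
S = 16
P = -1463/90 (P = 7/2 - (40 + (26/(-9) - 24/(-10)))/2 = 7/2 - (40 + (26*(-1/9) - 24*(-1/10)))/2 = 7/2 - (40 + (-26/9 + 12/5))/2 = 7/2 - (40 - 22/45)/2 = 7/2 - 1/2*1778/45 = 7/2 - 889/45 = -1463/90 ≈ -16.256)
-21*(-1*(-5) + S) - (P - 99*(-79)) = -21*(-1*(-5) + 16) - (-1463/90 - 99*(-79)) = -21*(5 + 16) - (-1463/90 + 7821) = -21*21 - 1*702427/90 = -441 - 702427/90 = -742117/90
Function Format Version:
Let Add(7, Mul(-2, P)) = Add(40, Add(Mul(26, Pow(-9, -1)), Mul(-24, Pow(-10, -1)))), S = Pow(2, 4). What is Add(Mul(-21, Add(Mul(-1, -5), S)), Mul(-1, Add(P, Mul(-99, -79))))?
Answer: Rational(-742117, 90) ≈ -8245.8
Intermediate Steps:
S = 16
P = Rational(-1463, 90) (P = Add(Rational(7, 2), Mul(Rational(-1, 2), Add(40, Add(Mul(26, Pow(-9, -1)), Mul(-24, Pow(-10, -1)))))) = Add(Rational(7, 2), Mul(Rational(-1, 2), Add(40, Add(Mul(26, Rational(-1, 9)), Mul(-24, Rational(-1, 10)))))) = Add(Rational(7, 2), Mul(Rational(-1, 2), Add(40, Add(Rational(-26, 9), Rational(12, 5))))) = Add(Rational(7, 2), Mul(Rational(-1, 2), Add(40, Rational(-22, 45)))) = Add(Rational(7, 2), Mul(Rational(-1, 2), Rational(1778, 45))) = Add(Rational(7, 2), Rational(-889, 45)) = Rational(-1463, 90) ≈ -16.256)
Add(Mul(-21, Add(Mul(-1, -5), S)), Mul(-1, Add(P, Mul(-99, -79)))) = Add(Mul(-21, Add(Mul(-1, -5), 16)), Mul(-1, Add(Rational(-1463, 90), Mul(-99, -79)))) = Add(Mul(-21, Add(5, 16)), Mul(-1, Add(Rational(-1463, 90), 7821))) = Add(Mul(-21, 21), Mul(-1, Rational(702427, 90))) = Add(-441, Rational(-702427, 90)) = Rational(-742117, 90)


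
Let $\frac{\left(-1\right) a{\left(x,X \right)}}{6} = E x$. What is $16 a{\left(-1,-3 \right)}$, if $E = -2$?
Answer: $-192$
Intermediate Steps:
$a{\left(x,X \right)} = 12 x$ ($a{\left(x,X \right)} = - 6 \left(- 2 x\right) = 12 x$)
$16 a{\left(-1,-3 \right)} = 16 \cdot 12 \left(-1\right) = 16 \left(-12\right) = -192$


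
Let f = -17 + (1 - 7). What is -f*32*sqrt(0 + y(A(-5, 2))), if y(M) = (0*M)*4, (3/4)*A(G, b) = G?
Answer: 0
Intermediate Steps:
f = -23 (f = -17 - 6 = -23)
A(G, b) = 4*G/3
y(M) = 0 (y(M) = 0*4 = 0)
-f*32*sqrt(0 + y(A(-5, 2))) = -(-23*32)*sqrt(0 + 0) = -(-736)*sqrt(0) = -(-736)*0 = -1*0 = 0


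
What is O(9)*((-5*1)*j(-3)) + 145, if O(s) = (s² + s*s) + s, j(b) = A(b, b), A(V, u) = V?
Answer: 2710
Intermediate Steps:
j(b) = b
O(s) = s + 2*s² (O(s) = (s² + s²) + s = 2*s² + s = s + 2*s²)
O(9)*((-5*1)*j(-3)) + 145 = (9*(1 + 2*9))*(-5*1*(-3)) + 145 = (9*(1 + 18))*(-5*(-3)) + 145 = (9*19)*15 + 145 = 171*15 + 145 = 2565 + 145 = 2710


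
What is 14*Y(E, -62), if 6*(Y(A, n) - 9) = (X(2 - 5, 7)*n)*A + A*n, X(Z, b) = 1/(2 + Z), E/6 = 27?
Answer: 126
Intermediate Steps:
E = 162 (E = 6*27 = 162)
Y(A, n) = 9 (Y(A, n) = 9 + ((n/(2 + (2 - 5)))*A + A*n)/6 = 9 + ((n/(2 - 3))*A + A*n)/6 = 9 + ((n/(-1))*A + A*n)/6 = 9 + ((-n)*A + A*n)/6 = 9 + (-A*n + A*n)/6 = 9 + (1/6)*0 = 9 + 0 = 9)
14*Y(E, -62) = 14*9 = 126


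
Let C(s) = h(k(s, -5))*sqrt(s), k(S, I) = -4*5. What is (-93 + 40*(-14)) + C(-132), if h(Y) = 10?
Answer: -653 + 20*I*sqrt(33) ≈ -653.0 + 114.89*I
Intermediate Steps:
k(S, I) = -20
C(s) = 10*sqrt(s)
(-93 + 40*(-14)) + C(-132) = (-93 + 40*(-14)) + 10*sqrt(-132) = (-93 - 560) + 10*(2*I*sqrt(33)) = -653 + 20*I*sqrt(33)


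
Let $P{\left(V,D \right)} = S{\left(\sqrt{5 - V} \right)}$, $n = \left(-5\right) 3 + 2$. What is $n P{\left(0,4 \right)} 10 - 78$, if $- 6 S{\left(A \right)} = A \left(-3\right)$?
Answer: $-78 - 65 \sqrt{5} \approx -223.34$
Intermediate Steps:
$n = -13$ ($n = -15 + 2 = -13$)
$S{\left(A \right)} = \frac{A}{2}$ ($S{\left(A \right)} = - \frac{A \left(-3\right)}{6} = - \frac{\left(-3\right) A}{6} = \frac{A}{2}$)
$P{\left(V,D \right)} = \frac{\sqrt{5 - V}}{2}$
$n P{\left(0,4 \right)} 10 - 78 = - 13 \frac{\sqrt{5 - 0}}{2} \cdot 10 - 78 = - 13 \frac{\sqrt{5 + 0}}{2} \cdot 10 - 78 = - 13 \frac{\sqrt{5}}{2} \cdot 10 - 78 = - 13 \cdot 5 \sqrt{5} - 78 = - 65 \sqrt{5} - 78 = -78 - 65 \sqrt{5}$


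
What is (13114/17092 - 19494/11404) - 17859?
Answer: -217575583919/12182323 ≈ -17860.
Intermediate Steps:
(13114/17092 - 19494/11404) - 17859 = (13114*(1/17092) - 19494*1/11404) - 17859 = (6557/8546 - 9747/5702) - 17859 = -11477462/12182323 - 17859 = -217575583919/12182323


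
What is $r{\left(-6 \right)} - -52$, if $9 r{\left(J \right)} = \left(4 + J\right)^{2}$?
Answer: $\frac{472}{9} \approx 52.444$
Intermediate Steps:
$r{\left(J \right)} = \frac{\left(4 + J\right)^{2}}{9}$
$r{\left(-6 \right)} - -52 = \frac{\left(4 - 6\right)^{2}}{9} - -52 = \frac{\left(-2\right)^{2}}{9} + 52 = \frac{1}{9} \cdot 4 + 52 = \frac{4}{9} + 52 = \frac{472}{9}$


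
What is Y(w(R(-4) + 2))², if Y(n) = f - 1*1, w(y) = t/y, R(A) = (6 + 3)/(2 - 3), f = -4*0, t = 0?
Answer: 1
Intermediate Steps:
f = 0
R(A) = -9 (R(A) = 9/(-1) = 9*(-1) = -9)
w(y) = 0 (w(y) = 0/y = 0)
Y(n) = -1 (Y(n) = 0 - 1*1 = 0 - 1 = -1)
Y(w(R(-4) + 2))² = (-1)² = 1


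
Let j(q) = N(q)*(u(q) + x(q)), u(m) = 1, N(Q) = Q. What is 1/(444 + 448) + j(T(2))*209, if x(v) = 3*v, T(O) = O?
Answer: 2609993/892 ≈ 2926.0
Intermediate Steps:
j(q) = q*(1 + 3*q)
1/(444 + 448) + j(T(2))*209 = 1/(444 + 448) + (2*(1 + 3*2))*209 = 1/892 + (2*(1 + 6))*209 = 1/892 + (2*7)*209 = 1/892 + 14*209 = 1/892 + 2926 = 2609993/892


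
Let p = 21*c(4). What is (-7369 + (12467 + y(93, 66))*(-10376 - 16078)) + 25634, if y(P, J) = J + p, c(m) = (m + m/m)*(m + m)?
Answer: -353751077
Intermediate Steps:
c(m) = 2*m*(1 + m) (c(m) = (m + 1)*(2*m) = (1 + m)*(2*m) = 2*m*(1 + m))
p = 840 (p = 21*(2*4*(1 + 4)) = 21*(2*4*5) = 21*40 = 840)
y(P, J) = 840 + J (y(P, J) = J + 840 = 840 + J)
(-7369 + (12467 + y(93, 66))*(-10376 - 16078)) + 25634 = (-7369 + (12467 + (840 + 66))*(-10376 - 16078)) + 25634 = (-7369 + (12467 + 906)*(-26454)) + 25634 = (-7369 + 13373*(-26454)) + 25634 = (-7369 - 353769342) + 25634 = -353776711 + 25634 = -353751077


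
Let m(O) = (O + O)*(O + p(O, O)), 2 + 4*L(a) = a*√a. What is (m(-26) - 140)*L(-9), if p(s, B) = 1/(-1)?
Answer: -632 - 8532*I ≈ -632.0 - 8532.0*I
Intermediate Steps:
p(s, B) = -1
L(a) = -½ + a^(3/2)/4 (L(a) = -½ + (a*√a)/4 = -½ + a^(3/2)/4)
m(O) = 2*O*(-1 + O) (m(O) = (O + O)*(O - 1) = (2*O)*(-1 + O) = 2*O*(-1 + O))
(m(-26) - 140)*L(-9) = (2*(-26)*(-1 - 26) - 140)*(-½ + (-9)^(3/2)/4) = (2*(-26)*(-27) - 140)*(-½ + (-27*I)/4) = (1404 - 140)*(-½ - 27*I/4) = 1264*(-½ - 27*I/4) = -632 - 8532*I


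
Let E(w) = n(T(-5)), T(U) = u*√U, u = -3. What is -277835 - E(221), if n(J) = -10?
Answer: -277825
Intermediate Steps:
T(U) = -3*√U
E(w) = -10
-277835 - E(221) = -277835 - 1*(-10) = -277835 + 10 = -277825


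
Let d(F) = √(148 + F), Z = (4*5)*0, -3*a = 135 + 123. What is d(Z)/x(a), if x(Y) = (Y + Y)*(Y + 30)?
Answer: √37/4816 ≈ 0.0012630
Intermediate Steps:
a = -86 (a = -(135 + 123)/3 = -⅓*258 = -86)
x(Y) = 2*Y*(30 + Y) (x(Y) = (2*Y)*(30 + Y) = 2*Y*(30 + Y))
Z = 0 (Z = 20*0 = 0)
d(Z)/x(a) = √(148 + 0)/((2*(-86)*(30 - 86))) = √148/((2*(-86)*(-56))) = (2*√37)/9632 = (2*√37)*(1/9632) = √37/4816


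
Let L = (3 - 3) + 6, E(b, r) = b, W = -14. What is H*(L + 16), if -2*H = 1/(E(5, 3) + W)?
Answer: 11/9 ≈ 1.2222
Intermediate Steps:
L = 6 (L = 0 + 6 = 6)
H = 1/18 (H = -1/(2*(5 - 14)) = -1/2/(-9) = -1/2*(-1/9) = 1/18 ≈ 0.055556)
H*(L + 16) = (6 + 16)/18 = (1/18)*22 = 11/9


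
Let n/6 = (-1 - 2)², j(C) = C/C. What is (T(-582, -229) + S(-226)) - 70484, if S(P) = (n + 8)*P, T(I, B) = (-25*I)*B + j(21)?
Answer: -3416445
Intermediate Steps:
j(C) = 1
n = 54 (n = 6*(-1 - 2)² = 6*(-3)² = 6*9 = 54)
T(I, B) = 1 - 25*B*I (T(I, B) = (-25*I)*B + 1 = -25*B*I + 1 = 1 - 25*B*I)
S(P) = 62*P (S(P) = (54 + 8)*P = 62*P)
(T(-582, -229) + S(-226)) - 70484 = ((1 - 25*(-229)*(-582)) + 62*(-226)) - 70484 = ((1 - 3331950) - 14012) - 70484 = (-3331949 - 14012) - 70484 = -3345961 - 70484 = -3416445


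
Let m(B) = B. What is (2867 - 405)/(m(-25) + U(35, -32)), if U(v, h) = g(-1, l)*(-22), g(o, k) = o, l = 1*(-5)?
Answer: -2462/3 ≈ -820.67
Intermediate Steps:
l = -5
U(v, h) = 22 (U(v, h) = -1*(-22) = 22)
(2867 - 405)/(m(-25) + U(35, -32)) = (2867 - 405)/(-25 + 22) = 2462/(-3) = 2462*(-⅓) = -2462/3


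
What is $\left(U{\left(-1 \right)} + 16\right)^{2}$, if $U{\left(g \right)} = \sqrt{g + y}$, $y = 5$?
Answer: $324$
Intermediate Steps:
$U{\left(g \right)} = \sqrt{5 + g}$ ($U{\left(g \right)} = \sqrt{g + 5} = \sqrt{5 + g}$)
$\left(U{\left(-1 \right)} + 16\right)^{2} = \left(\sqrt{5 - 1} + 16\right)^{2} = \left(\sqrt{4} + 16\right)^{2} = \left(2 + 16\right)^{2} = 18^{2} = 324$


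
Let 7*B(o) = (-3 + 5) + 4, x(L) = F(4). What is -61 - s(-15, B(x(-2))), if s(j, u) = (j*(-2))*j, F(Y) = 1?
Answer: 389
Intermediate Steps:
x(L) = 1
B(o) = 6/7 (B(o) = ((-3 + 5) + 4)/7 = (2 + 4)/7 = (1/7)*6 = 6/7)
s(j, u) = -2*j**2 (s(j, u) = (-2*j)*j = -2*j**2)
-61 - s(-15, B(x(-2))) = -61 - (-2)*(-15)**2 = -61 - (-2)*225 = -61 - 1*(-450) = -61 + 450 = 389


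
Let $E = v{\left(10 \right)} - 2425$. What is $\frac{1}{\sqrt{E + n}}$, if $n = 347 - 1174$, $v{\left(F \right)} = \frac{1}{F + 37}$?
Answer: $- \frac{i \sqrt{7183621}}{152843} \approx - 0.017536 i$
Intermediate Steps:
$v{\left(F \right)} = \frac{1}{37 + F}$
$E = - \frac{113974}{47}$ ($E = \frac{1}{37 + 10} - 2425 = \frac{1}{47} - 2425 = - \frac{113974}{47} \approx -2425.0$)
$n = -827$ ($n = 347 - 1174 = -827$)
$\frac{1}{\sqrt{E + n}} = \frac{1}{\sqrt{- \frac{113974}{47} - 827}} = \frac{1}{\sqrt{- \frac{152843}{47}}} = \frac{1}{\frac{1}{47} i \sqrt{7183621}} = - \frac{i \sqrt{7183621}}{152843}$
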